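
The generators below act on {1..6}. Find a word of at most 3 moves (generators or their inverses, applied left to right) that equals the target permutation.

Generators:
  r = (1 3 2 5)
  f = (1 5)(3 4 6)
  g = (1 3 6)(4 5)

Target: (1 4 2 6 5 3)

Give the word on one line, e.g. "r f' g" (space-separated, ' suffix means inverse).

  after g': (1 6 3)(4 5)
  after r': (1 6)(2 3 5 4)
  after f': (1 4 2 6 5 3)

g' r' f'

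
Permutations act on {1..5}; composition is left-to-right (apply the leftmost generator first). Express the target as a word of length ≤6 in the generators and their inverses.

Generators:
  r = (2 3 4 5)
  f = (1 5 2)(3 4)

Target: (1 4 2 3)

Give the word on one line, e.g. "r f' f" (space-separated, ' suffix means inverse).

  after r: (2 3 4 5)
  after f: (1 5)(2 4)
  after f: (1 2 3 4)
  after r: (1 3 5 2 4)
  after f': (1 4 2 3)

r f f r f'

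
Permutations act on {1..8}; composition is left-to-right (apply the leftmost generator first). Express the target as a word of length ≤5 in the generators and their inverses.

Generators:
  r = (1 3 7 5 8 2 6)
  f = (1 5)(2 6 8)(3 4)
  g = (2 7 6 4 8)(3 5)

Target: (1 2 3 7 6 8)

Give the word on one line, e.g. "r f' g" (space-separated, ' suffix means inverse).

  after r': (1 6 2 8 5 7 3)
  after g': (1 7 5 2 4 6 8 3)
  after r: (1 5 6 2 4)(7 8)
  after r: (1 8 5)(2 4 3 7)
  after f: (1 2 3 7 6 8)

r' g' r r f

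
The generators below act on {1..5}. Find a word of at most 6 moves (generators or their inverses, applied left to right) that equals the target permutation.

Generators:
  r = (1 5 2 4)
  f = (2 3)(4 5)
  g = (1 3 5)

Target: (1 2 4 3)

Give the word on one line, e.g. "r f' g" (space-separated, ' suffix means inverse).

g' f' g' r'

  after g': (1 5 3)
  after f': (1 4 5 2 3)
  after g': (1 4 3 5 2)
  after r': (1 2 4 3)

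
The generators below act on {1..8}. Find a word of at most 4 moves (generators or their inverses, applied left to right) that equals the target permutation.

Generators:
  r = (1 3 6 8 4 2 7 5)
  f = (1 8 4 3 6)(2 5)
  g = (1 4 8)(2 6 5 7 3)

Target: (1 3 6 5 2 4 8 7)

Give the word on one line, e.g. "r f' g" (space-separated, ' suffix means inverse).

  after f': (1 6 3 4 8)(2 5)
  after r: (1 8 3 2)(5 7)
  after g': (1 4)(2 8 7 6)
  after f: (1 3 6 5 2 4 8 7)

f' r g' f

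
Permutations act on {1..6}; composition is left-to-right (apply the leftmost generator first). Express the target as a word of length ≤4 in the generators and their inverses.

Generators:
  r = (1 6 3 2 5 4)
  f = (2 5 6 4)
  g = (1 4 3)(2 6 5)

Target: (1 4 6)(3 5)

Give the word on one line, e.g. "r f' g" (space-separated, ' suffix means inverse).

r r f' g'

  after r: (1 6 3 2 5 4)
  after r: (1 3 5)(2 4 6)
  after f': (1 3 2 6 4 5)
  after g': (1 4 6)(3 5)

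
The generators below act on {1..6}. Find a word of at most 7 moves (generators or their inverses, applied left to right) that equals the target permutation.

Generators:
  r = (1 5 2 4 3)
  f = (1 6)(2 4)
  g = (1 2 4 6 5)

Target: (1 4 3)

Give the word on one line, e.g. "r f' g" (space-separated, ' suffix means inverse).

  after r': (1 3 4 2 5)
  after f: (1 3 2 5 6)
  after r: (3 4)(5 6)
  after f': (1 6 5)(2 4 3)
  after g': (1 4 3)

r' f r f' g'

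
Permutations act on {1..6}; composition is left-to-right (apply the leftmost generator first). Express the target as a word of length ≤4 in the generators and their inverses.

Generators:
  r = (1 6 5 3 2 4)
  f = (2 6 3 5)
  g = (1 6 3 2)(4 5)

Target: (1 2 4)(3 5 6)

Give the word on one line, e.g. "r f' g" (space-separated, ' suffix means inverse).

r f'

  after r: (1 6 5 3 2 4)
  after f': (1 2 4)(3 5 6)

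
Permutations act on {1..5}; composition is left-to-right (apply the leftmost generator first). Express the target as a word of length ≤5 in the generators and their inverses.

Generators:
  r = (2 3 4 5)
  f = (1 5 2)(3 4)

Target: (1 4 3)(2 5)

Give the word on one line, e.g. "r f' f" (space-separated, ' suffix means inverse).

  after r': (2 5 4 3)
  after f: (1 5 3)
  after r': (1 4 3)(2 5)

r' f r'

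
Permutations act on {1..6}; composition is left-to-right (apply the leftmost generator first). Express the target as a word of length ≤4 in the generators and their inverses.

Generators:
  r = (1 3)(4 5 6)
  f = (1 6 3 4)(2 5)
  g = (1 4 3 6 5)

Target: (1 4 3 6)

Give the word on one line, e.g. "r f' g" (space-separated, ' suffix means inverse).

g' r'

  after g': (1 5 6 3 4)
  after r': (1 4 3 6)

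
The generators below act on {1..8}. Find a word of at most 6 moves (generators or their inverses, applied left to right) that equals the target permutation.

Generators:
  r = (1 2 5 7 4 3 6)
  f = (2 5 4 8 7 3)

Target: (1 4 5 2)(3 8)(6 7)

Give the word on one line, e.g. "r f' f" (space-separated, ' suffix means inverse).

r' r' f' r

  after r': (1 6 3 4 7 5 2)
  after r': (1 3 7 2 6 4 5)
  after f': (1 7 3 8 4 2 6 5)
  after r: (1 4 5 2)(3 8)(6 7)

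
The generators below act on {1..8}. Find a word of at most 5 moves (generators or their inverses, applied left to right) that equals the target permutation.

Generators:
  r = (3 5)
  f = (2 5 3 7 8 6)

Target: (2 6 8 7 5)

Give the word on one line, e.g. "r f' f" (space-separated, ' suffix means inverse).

f' r r r

  after f': (2 6 8 7 3 5)
  after r: (2 6 8 7 5)
  after r: (2 6 8 7 3 5)
  after r: (2 6 8 7 5)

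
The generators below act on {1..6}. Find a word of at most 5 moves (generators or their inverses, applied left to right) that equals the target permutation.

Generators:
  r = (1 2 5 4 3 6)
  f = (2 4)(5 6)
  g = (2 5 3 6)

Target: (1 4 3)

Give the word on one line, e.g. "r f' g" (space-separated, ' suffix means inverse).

  after g: (2 5 3 6)
  after r: (1 2 4 3)(5 6)
  after f': (1 4 3)

g r f'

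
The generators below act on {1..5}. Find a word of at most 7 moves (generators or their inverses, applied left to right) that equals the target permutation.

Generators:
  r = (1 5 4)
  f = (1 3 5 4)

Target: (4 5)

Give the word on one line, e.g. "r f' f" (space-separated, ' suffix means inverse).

f' r r f f

  after f': (1 4 5 3)
  after r: (3 5)
  after r: (1 5 3 4)
  after f: (1 4 3)
  after f: (4 5)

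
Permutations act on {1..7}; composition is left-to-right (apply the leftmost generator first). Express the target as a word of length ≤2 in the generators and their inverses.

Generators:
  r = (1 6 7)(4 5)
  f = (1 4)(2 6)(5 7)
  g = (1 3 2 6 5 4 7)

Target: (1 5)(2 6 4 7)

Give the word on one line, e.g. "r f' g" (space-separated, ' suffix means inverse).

  after r': (1 7 6)(4 5)
  after f: (1 5)(2 6 4 7)

r' f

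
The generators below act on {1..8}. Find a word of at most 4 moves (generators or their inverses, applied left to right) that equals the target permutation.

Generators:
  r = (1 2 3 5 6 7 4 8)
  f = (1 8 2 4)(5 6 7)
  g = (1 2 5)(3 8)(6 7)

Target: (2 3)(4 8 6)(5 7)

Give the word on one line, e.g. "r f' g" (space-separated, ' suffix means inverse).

  after f': (1 4 2 8)(5 7 6)
  after g': (1 4)(2 3 8 5 6)
  after f: (2 3)(4 8 6)(5 7)

f' g' f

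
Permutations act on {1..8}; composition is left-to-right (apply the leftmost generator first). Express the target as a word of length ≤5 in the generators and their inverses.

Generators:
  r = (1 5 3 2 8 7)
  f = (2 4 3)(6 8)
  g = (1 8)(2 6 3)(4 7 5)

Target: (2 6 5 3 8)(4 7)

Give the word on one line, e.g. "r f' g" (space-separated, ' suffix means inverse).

r r g' f g'

  after r: (1 5 3 2 8 7)
  after r: (1 3 8)(2 7 5)
  after g': (1 6 2 4 5 3)
  after f: (1 8 6 4 5 2 3)
  after g': (2 6 5 3 8)(4 7)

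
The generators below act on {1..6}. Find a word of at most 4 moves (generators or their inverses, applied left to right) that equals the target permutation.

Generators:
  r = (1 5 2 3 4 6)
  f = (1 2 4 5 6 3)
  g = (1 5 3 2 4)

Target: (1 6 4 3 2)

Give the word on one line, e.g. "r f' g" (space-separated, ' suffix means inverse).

  after f: (1 2 4 5 6 3)
  after g': (1 3 4)(5 6)
  after f': (1 6 4 3 2)

f g' f'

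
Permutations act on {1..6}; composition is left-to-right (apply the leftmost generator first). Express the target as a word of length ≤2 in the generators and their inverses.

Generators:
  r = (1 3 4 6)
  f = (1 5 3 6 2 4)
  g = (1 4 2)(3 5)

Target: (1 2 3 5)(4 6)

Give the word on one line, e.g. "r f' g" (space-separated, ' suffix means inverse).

g' r'

  after g': (1 2 4)(3 5)
  after r': (1 2 3 5)(4 6)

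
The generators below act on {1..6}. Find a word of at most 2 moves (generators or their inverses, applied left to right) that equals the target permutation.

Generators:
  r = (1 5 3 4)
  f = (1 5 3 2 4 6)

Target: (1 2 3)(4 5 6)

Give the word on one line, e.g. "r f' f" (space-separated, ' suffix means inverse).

  after r': (1 4 3 5)
  after f': (1 2 3)(4 5 6)

r' f'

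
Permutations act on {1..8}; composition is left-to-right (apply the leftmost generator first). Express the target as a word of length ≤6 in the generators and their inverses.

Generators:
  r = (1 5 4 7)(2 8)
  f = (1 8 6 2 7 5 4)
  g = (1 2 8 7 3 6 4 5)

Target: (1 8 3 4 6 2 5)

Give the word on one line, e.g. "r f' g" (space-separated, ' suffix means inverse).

f r' g r g

  after f: (1 8 6 2 7 5 4)
  after r': (1 2 4 7)(6 8)
  after g: (1 8 4 3 6 7 2 5)
  after r: (1 2 4 3 6)(7 8)
  after g: (1 8 3 4 6 2 5)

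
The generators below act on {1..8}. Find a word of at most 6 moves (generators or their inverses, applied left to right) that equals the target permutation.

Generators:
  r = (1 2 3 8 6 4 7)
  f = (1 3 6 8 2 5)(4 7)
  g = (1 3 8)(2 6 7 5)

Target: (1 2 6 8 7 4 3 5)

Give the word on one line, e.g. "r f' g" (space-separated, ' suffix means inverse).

f g' f r'

  after f: (1 3 6 8 2 5)(4 7)
  after g': (2 7 4 6 3)(5 8)
  after f: (1 3 5 2 4 8)
  after r': (1 2 6 8 7 4 3 5)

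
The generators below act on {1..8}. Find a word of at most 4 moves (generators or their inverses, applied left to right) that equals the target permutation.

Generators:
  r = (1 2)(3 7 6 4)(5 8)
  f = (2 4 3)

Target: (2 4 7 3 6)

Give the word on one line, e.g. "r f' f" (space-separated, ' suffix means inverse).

  after r': (1 2)(3 4 6 7)(5 8)
  after r': (3 6)(4 7)
  after f: (2 4 7 3 6)

r' r' f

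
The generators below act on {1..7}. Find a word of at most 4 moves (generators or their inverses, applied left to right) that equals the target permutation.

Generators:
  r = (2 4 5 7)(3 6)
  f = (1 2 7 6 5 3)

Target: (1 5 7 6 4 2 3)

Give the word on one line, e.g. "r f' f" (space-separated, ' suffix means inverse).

f' r r f'

  after f': (1 3 5 6 7 2)
  after r: (1 6 2)(3 7 4 5)
  after r: (1 3 2)(4 7 5 6)
  after f': (1 5 7 6 4 2 3)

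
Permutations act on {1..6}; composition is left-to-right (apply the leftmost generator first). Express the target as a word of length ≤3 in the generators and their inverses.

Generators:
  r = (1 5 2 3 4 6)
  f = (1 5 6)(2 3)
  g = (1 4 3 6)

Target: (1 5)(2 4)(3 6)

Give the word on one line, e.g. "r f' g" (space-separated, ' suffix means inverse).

  after r': (1 6 4 3 2 5)
  after f': (1 5 6 4 2)
  after g: (1 5)(2 4)(3 6)

r' f' g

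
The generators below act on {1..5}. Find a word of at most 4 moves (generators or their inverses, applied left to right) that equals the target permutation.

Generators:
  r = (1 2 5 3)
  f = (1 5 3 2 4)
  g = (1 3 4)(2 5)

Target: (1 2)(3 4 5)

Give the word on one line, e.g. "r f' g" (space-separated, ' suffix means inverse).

g' f'

  after g': (1 4 3)(2 5)
  after f': (1 2)(3 4 5)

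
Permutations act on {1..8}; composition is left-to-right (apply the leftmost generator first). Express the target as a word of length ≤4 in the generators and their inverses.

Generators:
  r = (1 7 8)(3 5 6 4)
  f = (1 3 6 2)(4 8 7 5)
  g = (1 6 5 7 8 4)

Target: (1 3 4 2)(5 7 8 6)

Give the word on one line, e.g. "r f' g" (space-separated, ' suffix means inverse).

g f' g'

  after g: (1 6 5 7 8 4)
  after f': (1 3)(2 6 7 4)(5 8)
  after g': (1 3 4 2)(5 7 8 6)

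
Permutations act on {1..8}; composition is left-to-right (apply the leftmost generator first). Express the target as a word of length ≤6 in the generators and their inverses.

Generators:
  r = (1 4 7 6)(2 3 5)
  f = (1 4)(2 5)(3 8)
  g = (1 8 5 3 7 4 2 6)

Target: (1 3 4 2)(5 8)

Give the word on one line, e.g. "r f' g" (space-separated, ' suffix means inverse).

  after r': (1 6 7 4)(2 5 3)
  after r': (1 7)(2 3 5)(4 6)
  after f': (1 7 4 6)(2 8 3)
  after g': (1 3 4 2)(5 8)

r' r' f' g'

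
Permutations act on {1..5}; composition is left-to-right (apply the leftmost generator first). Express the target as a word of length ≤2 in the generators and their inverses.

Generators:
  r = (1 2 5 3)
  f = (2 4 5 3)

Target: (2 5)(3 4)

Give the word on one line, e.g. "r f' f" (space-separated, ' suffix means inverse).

f f

  after f: (2 4 5 3)
  after f: (2 5)(3 4)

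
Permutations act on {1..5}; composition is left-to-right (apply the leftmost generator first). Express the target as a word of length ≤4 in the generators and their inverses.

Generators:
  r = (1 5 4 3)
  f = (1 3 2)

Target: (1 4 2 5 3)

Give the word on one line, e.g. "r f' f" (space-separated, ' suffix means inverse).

  after r: (1 5 4 3)
  after f': (1 5 4)(2 3)
  after f': (1 5 4 2)
  after r: (1 4 2 5 3)

r f' f' r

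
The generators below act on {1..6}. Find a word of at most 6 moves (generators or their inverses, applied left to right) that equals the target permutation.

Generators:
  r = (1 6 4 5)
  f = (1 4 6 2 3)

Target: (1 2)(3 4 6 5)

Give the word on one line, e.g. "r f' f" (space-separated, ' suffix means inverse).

r' r' f' f' f'

  after r': (1 5 4 6)
  after r': (1 4)(5 6)
  after f': (2 6 5 4 3)
  after f': (1 3 6 5)(2 4)
  after f': (1 2)(3 4 6 5)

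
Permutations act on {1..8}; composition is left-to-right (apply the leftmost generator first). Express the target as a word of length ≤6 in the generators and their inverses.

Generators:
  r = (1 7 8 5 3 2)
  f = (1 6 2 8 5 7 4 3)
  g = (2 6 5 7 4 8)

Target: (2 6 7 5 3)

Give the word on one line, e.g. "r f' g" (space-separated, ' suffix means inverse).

  after f: (1 6 2 8 5 7 4 3)
  after r': (1 6 3 2 7 4 5)
  after f': (2 5 3 6 4 8)
  after g': (2 6 7 5 3)

f r' f' g'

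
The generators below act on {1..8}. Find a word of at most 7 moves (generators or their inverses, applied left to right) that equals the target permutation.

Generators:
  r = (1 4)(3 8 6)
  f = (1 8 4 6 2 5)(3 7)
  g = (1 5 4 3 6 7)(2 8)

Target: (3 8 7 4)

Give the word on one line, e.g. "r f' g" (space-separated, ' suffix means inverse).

r f' f' f' g'

  after r: (1 4)(3 8 6)
  after f': (1 8 4 5 2 6 7 3)
  after f': (2 4)(3 5 6)
  after f': (1 5 4 6 7 3 2 8)
  after g': (3 8 7 4)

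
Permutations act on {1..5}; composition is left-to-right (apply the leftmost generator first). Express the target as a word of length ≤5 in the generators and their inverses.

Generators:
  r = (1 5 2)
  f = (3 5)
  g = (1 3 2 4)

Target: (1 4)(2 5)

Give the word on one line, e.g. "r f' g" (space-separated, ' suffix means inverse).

f r' f' f' g

  after f: (3 5)
  after r': (1 2 5 3)
  after f': (1 2 3)
  after f': (1 2 5 3)
  after g: (1 4)(2 5)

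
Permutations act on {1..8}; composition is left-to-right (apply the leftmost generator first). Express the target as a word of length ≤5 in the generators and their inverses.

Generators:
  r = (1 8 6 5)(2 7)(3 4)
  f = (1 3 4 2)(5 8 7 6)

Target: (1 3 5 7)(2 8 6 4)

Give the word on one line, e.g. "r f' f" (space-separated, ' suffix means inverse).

  after f': (1 2 4 3)(5 6 7 8)
  after r: (1 7 6 2 3 8)
  after f': (1 8 2)(3 5 6 4)
  after r': (2 5 8 7)(3 6)
  after f: (1 3 5 7)(2 8 6 4)

f' r f' r' f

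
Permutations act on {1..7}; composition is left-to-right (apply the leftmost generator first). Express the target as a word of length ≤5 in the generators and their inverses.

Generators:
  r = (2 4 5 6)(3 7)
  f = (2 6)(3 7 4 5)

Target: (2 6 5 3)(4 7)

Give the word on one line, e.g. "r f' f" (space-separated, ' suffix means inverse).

r f r f' r'

  after r: (2 4 5 6)(3 7)
  after f: (2 5)(3 4)
  after r: (2 6)(3 5 4 7)
  after f': (3 4)(5 7)
  after r': (2 6 5 3)(4 7)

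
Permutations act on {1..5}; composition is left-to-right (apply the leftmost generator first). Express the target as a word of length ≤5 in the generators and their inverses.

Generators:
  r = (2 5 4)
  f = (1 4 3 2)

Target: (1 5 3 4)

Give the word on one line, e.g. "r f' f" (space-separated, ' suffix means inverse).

  after r: (2 5 4)
  after f: (1 4)(2 5 3)
  after r: (1 2 4)(3 5)
  after r: (1 5 3 4)

r f r r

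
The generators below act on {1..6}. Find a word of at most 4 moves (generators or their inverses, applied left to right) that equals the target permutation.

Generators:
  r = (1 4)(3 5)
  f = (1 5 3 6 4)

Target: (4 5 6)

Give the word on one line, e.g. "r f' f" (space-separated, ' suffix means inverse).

r' f

  after r': (1 4)(3 5)
  after f: (4 5 6)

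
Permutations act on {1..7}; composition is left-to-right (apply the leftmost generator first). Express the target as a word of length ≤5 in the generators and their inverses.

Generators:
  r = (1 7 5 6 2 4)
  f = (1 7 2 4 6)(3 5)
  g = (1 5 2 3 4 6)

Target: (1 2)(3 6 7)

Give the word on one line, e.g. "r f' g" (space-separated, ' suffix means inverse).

r' f g r f

  after r': (1 4 2 6 5 7)
  after f: (1 6 3 5 2)
  after g: (2 5 3)(4 6)
  after r: (1 7 5 3 4 2 6)
  after f: (1 2)(3 6 7)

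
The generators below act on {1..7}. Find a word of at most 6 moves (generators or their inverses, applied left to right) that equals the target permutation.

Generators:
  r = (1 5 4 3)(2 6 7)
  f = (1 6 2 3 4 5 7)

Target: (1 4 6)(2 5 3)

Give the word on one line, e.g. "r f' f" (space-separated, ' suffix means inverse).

f' r' f f r'

  after f': (1 7 5 4 3 2 6)
  after r': (1 6 3 7)
  after f: (1 2 3)(4 5 7 6)
  after f: (1 3 6 5)(2 4 7)
  after r': (1 4 6)(2 5 3)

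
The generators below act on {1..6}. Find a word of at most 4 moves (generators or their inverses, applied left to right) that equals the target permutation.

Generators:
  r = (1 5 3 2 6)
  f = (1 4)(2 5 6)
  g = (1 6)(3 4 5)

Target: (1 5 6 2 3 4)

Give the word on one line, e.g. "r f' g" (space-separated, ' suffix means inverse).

  after g: (1 6)(3 4 5)
  after r': (1 2 3 4)
  after f': (1 6 5 2 3)
  after f': (1 5 6 2 3 4)

g r' f' f'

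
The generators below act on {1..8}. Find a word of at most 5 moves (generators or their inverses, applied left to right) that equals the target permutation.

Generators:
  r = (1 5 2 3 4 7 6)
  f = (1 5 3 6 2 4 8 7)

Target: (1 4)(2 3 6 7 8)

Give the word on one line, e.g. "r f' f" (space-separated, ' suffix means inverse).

  after r: (1 5 2 3 4 7 6)
  after f': (2 5 6 7 3)(4 8)
  after r': (1 6 4 8 3 5 7 2)
  after f: (1 2 5)(4 7)(6 8)
  after f: (1 4)(2 3 6 7 8)

r f' r' f f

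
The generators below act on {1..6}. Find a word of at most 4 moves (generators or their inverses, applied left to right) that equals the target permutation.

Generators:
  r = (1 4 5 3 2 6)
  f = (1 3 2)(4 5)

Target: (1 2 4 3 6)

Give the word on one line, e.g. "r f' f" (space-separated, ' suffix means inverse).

f r

  after f: (1 3 2)(4 5)
  after r: (1 2 4 3 6)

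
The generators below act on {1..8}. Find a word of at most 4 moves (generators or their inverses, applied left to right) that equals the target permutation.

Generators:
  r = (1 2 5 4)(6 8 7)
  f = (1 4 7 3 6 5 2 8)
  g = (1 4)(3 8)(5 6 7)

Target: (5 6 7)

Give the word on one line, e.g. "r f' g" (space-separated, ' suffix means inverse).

  after g': (1 4)(3 8)(5 7 6)
  after g': (5 6 7)

g' g'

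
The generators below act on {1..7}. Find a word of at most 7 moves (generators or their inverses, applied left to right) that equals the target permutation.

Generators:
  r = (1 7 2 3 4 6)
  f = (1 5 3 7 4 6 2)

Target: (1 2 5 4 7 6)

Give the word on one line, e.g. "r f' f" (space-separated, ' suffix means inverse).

r' f r' f' r'

  after r': (1 6 4 3 2 7)
  after f: (1 2 4 7 5 3)
  after r': (1 7 5 2 3 6 4)
  after f': (1 3 4 2 5 6 7)
  after r': (1 2 5 4 7 6)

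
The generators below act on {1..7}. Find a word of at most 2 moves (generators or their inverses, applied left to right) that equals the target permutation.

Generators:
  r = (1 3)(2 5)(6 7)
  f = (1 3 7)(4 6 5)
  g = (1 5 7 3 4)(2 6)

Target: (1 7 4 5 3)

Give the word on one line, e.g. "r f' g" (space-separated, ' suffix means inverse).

g g

  after g: (1 5 7 3 4)(2 6)
  after g: (1 7 4 5 3)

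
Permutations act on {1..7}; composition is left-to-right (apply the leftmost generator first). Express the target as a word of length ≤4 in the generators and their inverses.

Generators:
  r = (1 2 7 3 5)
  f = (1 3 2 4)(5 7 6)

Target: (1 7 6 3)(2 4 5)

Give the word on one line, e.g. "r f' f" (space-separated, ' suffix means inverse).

  after f: (1 3 2 4)(5 7 6)
  after r': (1 7 6 3)(2 4 5)

f r'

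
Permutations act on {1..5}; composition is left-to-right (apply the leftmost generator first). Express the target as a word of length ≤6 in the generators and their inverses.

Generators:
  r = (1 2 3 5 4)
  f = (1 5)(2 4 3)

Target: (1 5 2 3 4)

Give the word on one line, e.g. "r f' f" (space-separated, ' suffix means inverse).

r' f f r r

  after r': (1 4 5 3 2)
  after f: (1 3 4)(2 5)
  after f: (1 2)(4 5)
  after r: (1 3 5)
  after r: (1 5 2 3 4)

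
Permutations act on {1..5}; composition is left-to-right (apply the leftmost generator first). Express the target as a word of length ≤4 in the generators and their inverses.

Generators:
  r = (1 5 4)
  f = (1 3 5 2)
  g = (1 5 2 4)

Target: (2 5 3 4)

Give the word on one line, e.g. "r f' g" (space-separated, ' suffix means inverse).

  after f': (1 2 5 3)
  after g: (1 4)(3 5)
  after r': (1 5 3)
  after g': (2 5 3 4)

f' g r' g'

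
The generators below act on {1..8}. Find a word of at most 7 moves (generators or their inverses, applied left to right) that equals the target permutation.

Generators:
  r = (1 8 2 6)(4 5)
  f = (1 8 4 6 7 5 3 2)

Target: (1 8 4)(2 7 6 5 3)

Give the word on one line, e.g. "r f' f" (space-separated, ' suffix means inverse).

  after r: (1 8 2 6)(4 5)
  after f': (2 4 7 6)(3 5 8)
  after r: (1 8 3 4 7)(2 5)
  after f': (2 7)(3 8 5)(4 6)
  after r: (1 8 4)(2 7 6 5 3)

r f' r f' r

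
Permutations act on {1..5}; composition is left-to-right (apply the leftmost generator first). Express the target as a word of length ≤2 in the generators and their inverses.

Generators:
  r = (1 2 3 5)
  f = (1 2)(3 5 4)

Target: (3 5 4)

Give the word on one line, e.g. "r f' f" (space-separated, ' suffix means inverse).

  after f': (1 2)(3 4 5)
  after f': (3 5 4)

f' f'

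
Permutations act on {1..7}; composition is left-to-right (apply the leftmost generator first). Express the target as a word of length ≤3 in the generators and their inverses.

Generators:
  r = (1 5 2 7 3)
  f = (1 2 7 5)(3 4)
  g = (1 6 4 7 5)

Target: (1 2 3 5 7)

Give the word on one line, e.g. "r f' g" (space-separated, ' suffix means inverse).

r' r' r'

  after r': (1 3 7 2 5)
  after r': (1 7 5 3 2)
  after r': (1 2 3 5 7)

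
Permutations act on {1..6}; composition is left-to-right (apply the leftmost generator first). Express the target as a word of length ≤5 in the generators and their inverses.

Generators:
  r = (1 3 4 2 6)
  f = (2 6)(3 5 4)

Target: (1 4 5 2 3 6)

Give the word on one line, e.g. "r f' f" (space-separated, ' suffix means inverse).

  after f': (2 6)(3 4 5)
  after r: (1 3 2)(4 5)
  after r: (1 4 5 2 3 6)

f' r r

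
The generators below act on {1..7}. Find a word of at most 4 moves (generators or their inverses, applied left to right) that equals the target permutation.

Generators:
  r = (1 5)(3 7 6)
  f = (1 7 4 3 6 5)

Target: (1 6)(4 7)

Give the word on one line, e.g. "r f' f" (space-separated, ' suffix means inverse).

r' f'

  after r': (1 5)(3 6 7)
  after f': (1 6)(4 7)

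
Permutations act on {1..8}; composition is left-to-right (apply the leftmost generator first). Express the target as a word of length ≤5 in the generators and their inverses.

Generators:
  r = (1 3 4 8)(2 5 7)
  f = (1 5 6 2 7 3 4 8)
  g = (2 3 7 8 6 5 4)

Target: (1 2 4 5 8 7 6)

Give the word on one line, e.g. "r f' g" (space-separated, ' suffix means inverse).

r' g' r

  after r': (1 8 4 3)(2 7 5)
  after g': (1 7 6 8 5 4 2 3)
  after r: (1 2 4 5 8 7 6)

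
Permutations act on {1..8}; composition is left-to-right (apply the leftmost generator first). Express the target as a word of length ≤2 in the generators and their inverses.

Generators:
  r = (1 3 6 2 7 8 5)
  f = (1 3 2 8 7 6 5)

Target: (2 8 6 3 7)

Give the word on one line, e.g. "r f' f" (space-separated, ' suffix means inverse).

  after r: (1 3 6 2 7 8 5)
  after f': (2 8 6 3 7)

r f'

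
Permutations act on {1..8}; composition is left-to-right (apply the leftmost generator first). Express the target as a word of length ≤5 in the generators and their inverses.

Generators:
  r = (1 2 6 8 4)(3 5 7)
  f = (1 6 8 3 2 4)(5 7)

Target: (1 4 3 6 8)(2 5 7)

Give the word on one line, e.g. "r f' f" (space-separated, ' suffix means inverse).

  after f': (1 4 2 3 8 6)(5 7)
  after r: (2 5 3 4 6)
  after r: (1 2 7 3)(4 8)
  after f: (1 4 3 6 8)(2 5 7)

f' r r f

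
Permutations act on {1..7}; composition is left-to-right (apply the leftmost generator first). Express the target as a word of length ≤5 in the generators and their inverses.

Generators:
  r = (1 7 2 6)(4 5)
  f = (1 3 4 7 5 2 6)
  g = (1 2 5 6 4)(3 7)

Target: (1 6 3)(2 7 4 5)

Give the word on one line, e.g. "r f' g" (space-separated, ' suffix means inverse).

g g r g r'

  after g: (1 2 5 6 4)(3 7)
  after g: (1 5 4 2 6)
  after r: (1 4 6 7 2)
  after g: (3 7 5 6)
  after r': (1 6 3)(2 7 4 5)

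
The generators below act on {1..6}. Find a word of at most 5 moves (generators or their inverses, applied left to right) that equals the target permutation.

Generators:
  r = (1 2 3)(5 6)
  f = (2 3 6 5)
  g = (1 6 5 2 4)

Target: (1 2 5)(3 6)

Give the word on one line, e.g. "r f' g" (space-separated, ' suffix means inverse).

f f r

  after f: (2 3 6 5)
  after f: (2 6)(3 5)
  after r: (1 2 5)(3 6)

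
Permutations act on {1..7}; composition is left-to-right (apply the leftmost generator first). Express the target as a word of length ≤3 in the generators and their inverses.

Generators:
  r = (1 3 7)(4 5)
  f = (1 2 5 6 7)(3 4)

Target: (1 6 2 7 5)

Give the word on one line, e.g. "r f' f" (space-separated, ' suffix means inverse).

f' f'

  after f': (1 7 6 5 2)(3 4)
  after f': (1 6 2 7 5)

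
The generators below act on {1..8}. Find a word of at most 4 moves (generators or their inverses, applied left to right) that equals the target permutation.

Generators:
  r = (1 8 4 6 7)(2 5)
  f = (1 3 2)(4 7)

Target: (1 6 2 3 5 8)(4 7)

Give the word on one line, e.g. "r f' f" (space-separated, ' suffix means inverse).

r' f r f'

  after r': (1 7 6 4 8)(2 5)
  after f: (1 4 8 3 2 5)(6 7)
  after r: (1 6)(3 5 8)
  after f': (1 6 2 3 5 8)(4 7)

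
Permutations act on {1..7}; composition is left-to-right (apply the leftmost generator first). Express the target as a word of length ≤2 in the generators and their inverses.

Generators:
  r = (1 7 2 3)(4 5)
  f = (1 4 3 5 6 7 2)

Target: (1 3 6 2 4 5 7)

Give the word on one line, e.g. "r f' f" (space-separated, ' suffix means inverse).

f f

  after f: (1 4 3 5 6 7 2)
  after f: (1 3 6 2 4 5 7)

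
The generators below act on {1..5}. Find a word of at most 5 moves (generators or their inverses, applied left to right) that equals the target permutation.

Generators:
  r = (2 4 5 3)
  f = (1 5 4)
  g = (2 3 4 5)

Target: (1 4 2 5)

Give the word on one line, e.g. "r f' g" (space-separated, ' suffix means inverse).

  after r: (2 4 5 3)
  after f: (1 5 3 2)
  after g': (1 4 3 5 2)
  after r: (1 5 4 2)
  after f: (1 4 2 5)

r f g' r f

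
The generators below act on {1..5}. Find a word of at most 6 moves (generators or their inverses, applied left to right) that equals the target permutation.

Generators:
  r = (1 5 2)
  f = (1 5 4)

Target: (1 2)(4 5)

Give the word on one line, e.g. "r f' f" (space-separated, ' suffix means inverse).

f r f' f' f'

  after f: (1 5 4)
  after r: (1 2)(4 5)
  after f': (1 2 4)
  after f': (1 2 5)
  after f': (1 2)(4 5)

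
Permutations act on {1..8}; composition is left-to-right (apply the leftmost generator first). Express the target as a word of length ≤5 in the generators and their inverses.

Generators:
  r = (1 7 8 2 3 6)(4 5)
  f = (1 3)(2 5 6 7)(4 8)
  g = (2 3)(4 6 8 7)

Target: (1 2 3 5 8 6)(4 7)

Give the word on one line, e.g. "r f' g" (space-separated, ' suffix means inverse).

r g g f f

  after r: (1 7 8 2 3 6)(4 5)
  after g: (1 4 5 6)(3 8)
  after g: (1 6)(2 3 7 4 5 8)
  after f: (1 7 8 5 4 6 3 2)
  after f: (1 2 3 5 8 6)(4 7)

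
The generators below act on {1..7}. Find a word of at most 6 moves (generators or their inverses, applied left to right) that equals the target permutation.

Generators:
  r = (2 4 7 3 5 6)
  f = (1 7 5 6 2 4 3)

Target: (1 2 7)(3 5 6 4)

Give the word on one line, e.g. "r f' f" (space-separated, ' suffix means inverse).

f' r r r

  after f': (1 3 4 2 6 5 7)
  after r: (1 5 3 7)
  after r: (1 6 2 4 7)
  after r: (1 2 7)(3 5 6 4)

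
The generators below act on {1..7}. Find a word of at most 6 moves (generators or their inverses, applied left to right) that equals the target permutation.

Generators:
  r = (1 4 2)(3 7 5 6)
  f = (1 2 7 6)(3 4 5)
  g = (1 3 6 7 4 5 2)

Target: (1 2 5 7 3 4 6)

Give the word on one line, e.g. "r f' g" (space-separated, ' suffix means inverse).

  after f: (1 2 7 6)(3 4 5)
  after r': (1 4 7 5 6 2 3)
  after r': (2 6 4 3)
  after r': (1 2 5 7 3 4 6)

f r' r' r'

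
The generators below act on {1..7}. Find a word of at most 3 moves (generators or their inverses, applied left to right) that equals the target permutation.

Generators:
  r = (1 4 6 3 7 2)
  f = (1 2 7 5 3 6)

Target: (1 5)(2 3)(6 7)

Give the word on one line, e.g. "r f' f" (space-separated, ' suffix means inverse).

f' f' f'

  after f': (1 6 3 5 7 2)
  after f': (1 3 7)(2 6 5)
  after f': (1 5)(2 3)(6 7)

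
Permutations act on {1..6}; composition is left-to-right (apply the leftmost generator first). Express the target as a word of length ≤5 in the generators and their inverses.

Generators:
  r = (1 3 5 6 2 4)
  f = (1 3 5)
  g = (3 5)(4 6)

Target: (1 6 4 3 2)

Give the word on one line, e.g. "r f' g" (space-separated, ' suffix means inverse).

  after f': (1 5 3)
  after f': (1 3 5)
  after r: (1 5 3 6 2 4)
  after r: (1 6 4 3 2)

f' f' r r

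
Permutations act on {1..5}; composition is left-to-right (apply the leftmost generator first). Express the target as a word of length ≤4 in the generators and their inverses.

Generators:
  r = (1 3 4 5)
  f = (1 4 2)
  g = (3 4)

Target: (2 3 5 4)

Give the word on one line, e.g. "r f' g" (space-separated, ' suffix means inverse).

f r r g'

  after f: (1 4 2)
  after r: (1 5)(2 3 4)
  after r: (2 4)(3 5)
  after g': (2 3 5 4)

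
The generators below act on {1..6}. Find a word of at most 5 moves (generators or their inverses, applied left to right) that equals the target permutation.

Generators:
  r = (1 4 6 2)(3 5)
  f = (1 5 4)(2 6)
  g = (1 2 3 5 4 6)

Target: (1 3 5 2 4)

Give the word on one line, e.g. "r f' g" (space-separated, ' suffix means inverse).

r r f' g

  after r: (1 4 6 2)(3 5)
  after r: (1 6)(2 4)
  after f': (1 2 5)(4 6)
  after g: (1 3 5 2 4)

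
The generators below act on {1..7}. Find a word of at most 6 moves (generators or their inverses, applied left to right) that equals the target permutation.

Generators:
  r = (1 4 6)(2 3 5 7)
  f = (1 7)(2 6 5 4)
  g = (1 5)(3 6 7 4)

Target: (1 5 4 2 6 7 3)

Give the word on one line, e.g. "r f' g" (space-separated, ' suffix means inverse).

  after r: (1 4 6)(2 3 5 7)
  after g: (1 3)(2 6 5 4 7)
  after r': (1 2 4 5)(3 6)
  after r': (1 7 5 6 2)(3 4)
  after r': (1 5 4 2 6 7 3)

r g r' r' r'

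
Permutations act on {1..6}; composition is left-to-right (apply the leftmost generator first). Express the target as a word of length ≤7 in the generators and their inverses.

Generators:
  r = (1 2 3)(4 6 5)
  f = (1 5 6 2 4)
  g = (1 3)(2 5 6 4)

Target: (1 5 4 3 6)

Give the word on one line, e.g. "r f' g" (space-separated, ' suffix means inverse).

r' g' r g' r'

  after r': (1 3 2)(4 5 6)
  after g': (2 3 4)
  after r: (1 2)(3 6 5 4)
  after g': (1 4)(2 3 5 6)
  after r': (1 5 4 3 6)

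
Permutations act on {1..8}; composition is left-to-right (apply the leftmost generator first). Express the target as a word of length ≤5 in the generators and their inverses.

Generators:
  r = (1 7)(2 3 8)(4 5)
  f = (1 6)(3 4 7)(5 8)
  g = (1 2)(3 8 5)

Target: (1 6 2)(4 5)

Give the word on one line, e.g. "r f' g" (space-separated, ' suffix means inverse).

f' g' f' f'

  after f': (1 6)(3 7 4)(5 8)
  after g': (1 6 2)(3 7 4 5)
  after f': (2 6)(3 4 8 5 7)
  after f': (1 6 2)(4 5)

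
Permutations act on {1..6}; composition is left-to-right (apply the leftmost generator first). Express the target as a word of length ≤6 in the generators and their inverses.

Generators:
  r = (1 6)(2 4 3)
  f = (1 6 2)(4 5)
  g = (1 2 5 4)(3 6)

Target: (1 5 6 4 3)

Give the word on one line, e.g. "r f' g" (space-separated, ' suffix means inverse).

g f' g' r' g'

  after g: (1 2 5 4)(3 6)
  after f': (1 6 3)(2 4)
  after g': (1 3 4)(2 5)
  after r': (1 4 6)(2 5 3)
  after g': (1 5 6 4 3)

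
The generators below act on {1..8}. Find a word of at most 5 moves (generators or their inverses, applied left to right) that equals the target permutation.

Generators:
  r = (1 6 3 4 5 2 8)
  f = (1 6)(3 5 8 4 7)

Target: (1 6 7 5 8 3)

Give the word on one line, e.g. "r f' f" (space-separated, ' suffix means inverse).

r f' r

  after r: (1 6 3 4 5 2 8)
  after f': (2 5)(3 8 6 7 4)
  after r: (1 6 7 5 8 3)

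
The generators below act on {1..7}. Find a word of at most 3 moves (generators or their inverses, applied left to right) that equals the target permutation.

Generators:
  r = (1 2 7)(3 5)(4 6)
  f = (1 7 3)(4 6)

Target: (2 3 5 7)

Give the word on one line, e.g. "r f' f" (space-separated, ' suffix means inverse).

  after r': (1 7 2)(3 5)(4 6)
  after f': (2 3 5 7)

r' f'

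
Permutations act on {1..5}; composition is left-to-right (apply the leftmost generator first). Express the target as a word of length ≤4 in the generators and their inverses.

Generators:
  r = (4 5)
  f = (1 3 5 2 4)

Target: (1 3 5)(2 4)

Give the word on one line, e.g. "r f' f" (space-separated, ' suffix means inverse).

r f

  after r: (4 5)
  after f: (1 3 5)(2 4)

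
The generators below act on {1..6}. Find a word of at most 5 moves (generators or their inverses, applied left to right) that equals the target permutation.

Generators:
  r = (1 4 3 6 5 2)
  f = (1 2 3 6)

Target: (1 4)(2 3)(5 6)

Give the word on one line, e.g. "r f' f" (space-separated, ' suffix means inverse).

  after f: (1 2 3 6)
  after f: (1 3)(2 6)
  after r': (1 4)(2 3)(5 6)

f f r'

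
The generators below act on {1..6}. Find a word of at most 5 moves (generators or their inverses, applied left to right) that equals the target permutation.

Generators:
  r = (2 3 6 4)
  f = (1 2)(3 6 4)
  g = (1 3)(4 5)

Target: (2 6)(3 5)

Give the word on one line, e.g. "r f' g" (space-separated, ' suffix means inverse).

  after f': (1 2)(3 4 6)
  after g': (1 2 3 5 4 6)
  after f: (2 6)(3 5)

f' g' f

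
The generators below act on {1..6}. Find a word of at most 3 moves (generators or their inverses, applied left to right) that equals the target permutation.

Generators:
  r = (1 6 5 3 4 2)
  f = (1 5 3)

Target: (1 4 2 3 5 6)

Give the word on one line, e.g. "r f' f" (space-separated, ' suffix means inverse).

  after f': (1 3 5)
  after r: (1 4 2)(5 6)
  after f': (1 4 2 3 5 6)

f' r f'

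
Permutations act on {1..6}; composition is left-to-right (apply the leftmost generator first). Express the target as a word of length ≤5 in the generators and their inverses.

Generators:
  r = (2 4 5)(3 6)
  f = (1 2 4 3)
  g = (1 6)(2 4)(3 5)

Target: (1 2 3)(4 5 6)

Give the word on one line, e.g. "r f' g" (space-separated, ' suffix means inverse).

  after r': (2 5 4)(3 6)
  after f: (1 2 5 3 6)
  after f: (1 4 3 6 2 5)
  after g': (1 2 3)(4 5 6)

r' f f g'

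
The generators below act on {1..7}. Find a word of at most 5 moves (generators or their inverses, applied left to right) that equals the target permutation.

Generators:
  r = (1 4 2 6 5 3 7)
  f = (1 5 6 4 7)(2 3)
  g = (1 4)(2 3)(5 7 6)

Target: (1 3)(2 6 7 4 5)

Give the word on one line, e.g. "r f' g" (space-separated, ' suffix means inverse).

r' r' g f'

  after r': (1 7 3 5 6 2 4)
  after r': (1 3 6 4 7 5 2)
  after g: (1 2 4 6)(3 5)
  after f': (1 3)(2 6 7 4 5)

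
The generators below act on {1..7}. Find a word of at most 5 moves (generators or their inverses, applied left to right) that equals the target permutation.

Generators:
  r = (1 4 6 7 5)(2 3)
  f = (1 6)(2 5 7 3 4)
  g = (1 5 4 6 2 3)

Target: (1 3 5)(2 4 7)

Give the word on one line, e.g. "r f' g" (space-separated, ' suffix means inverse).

f' r' f r'

  after f': (1 6)(2 4 3 7 5)
  after r': (1 4 2)(3 6 5)
  after f: (1 2 6 7 3)(4 5)
  after r': (1 3 5)(2 4 7)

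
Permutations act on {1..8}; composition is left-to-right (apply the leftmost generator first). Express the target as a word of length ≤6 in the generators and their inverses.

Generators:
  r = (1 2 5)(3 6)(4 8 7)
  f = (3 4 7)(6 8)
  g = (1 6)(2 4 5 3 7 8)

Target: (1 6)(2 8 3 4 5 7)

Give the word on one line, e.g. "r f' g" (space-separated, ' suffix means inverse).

  after f: (3 4 7)(6 8)
  after f: (3 7 4)
  after g': (1 6)(2 8 7)(4 5)
  after f': (1 8 4 5 3 7 2 6)
  after f': (1 6)(2 8 3 4 5 7)

f f g' f' f'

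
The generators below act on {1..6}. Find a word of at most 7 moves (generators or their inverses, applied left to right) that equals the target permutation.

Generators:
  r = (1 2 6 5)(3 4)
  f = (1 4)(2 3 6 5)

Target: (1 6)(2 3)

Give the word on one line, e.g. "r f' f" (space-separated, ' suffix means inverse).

  after r: (1 2 6 5)(3 4)
  after f: (1 3)(2 5 4 6)
  after f: (1 6 3 4 5)
  after r: (1 5 2 6 4)
  after f': (1 6)(2 3)

r f f r f'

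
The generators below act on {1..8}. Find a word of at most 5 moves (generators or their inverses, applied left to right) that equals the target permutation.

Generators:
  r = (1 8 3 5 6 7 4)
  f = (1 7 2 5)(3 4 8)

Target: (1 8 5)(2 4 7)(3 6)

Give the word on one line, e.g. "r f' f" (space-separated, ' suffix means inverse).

r' r' f' r

  after r': (1 4 7 6 5 3 8)
  after r': (1 7 5 8 4 6 3)
  after f': (2 7)(3 5 4 6 8)
  after r: (1 8 5)(2 4 7)(3 6)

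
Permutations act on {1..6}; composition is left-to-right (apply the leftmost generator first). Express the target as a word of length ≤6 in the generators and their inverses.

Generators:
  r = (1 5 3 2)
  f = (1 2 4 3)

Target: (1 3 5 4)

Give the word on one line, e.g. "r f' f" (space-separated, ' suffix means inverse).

  after f': (1 3 4 2)
  after r': (1 5)(3 4)
  after r': (2 3 4 5)
  after f: (1 2)(4 5)
  after r': (1 3 5 4)

f' r' r' f r'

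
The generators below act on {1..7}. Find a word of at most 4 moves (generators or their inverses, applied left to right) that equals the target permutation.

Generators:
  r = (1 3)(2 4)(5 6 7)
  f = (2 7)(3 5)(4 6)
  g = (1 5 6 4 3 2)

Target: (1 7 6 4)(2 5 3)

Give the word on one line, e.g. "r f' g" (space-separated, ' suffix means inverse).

f' g g r

  after f': (2 7)(3 5)(4 6)
  after g: (1 5 2 7)(3 6)
  after g: (1 6 2 7 5)(3 4)
  after r: (1 7 6 4)(2 5 3)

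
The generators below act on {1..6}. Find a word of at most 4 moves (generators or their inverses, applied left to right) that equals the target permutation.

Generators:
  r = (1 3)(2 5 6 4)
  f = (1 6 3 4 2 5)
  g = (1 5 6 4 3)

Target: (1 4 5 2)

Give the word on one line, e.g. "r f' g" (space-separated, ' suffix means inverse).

f' g g

  after f': (1 5 2 4 3 6)
  after g: (1 6 5 2 3 4)
  after g: (1 4 5 2)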